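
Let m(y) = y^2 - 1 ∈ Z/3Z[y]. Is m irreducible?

No

Check for roots in Z/3Z: m(0) = 2; m(1) = 0 → root; m(2) = 0 → root.
m(1) = 0, so (y − 1) divides m(y); m is reducible.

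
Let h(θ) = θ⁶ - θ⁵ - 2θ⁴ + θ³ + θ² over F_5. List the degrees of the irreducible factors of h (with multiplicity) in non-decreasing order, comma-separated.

1, 1, 1, 1, 1, 1

Roots in F_5: h(0) = 0 → root; h(1) = 0 → root; h(2) = 2; h(3) = 0 → root; h(4) = 0 → root.
Linear factors from roots: (θ), (θ - 1), (θ + 2), (θ + 1).
Complete factorization: h(θ) = (θ + 1)·(θ - 1)·(θ)^2·(θ + 2)^2.
Factor degrees with multiplicity: 1 + 1 + 1 + 1 + 1 + 1 = 6.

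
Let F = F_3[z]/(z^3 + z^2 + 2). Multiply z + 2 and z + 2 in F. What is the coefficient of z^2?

1

Multiply in F_3[z]: (z + 2)·(z + 2) = z^2 + z + 1.
Reduced: z^2 + z + 1.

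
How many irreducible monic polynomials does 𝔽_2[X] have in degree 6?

The number of monic irreducibles of degree 6 over GF(2) is (1/6)·Σ_{d∣6} μ(6/d) 2^d.
Divisors of 6: 1, 2, 3, 6; μ(6/d) for each: 1, -1, -1, 1.
Σ = 2^1 − 2^2 − 2^3 + 2^6 = 54.
N = 54/6 = 9.

9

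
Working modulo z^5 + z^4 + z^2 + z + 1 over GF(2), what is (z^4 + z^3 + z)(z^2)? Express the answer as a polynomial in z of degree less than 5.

z^2 + z

Multiply in GF(2)[z]: (z^4 + z^3 + z)·(z^2) = z^6 + z^5 + z^3.
Reduce using z^5 ≡ z^4 + z^2 + z + 1 (mod z^5 + z^4 + z^2 + z + 1).
Reduced: z^2 + z.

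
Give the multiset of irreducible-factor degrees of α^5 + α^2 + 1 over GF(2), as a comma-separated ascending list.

5

Write g(α) = α^5 + α^2 + 1.
Roots in GF(2): g(0) = 1; g(1) = 1.
Complete factorization: g(α) = (α^5 + α^2 + 1).
Factor degrees with multiplicity: 5 = 5.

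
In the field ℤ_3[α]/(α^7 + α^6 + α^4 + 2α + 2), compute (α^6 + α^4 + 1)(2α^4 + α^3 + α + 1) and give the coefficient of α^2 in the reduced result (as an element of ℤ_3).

Multiply in ℤ_3[α]: (α^6 + α^4 + 1)·(2α^4 + α^3 + α + 1) = 2α^10 + α^9 + 2α^8 + 2α^7 + α^6 + α^5 + α^3 + α + 1.
Reduce using α^7 ≡ 2α^6 + 2α^4 + α + 1 (mod α^7 + α^6 + α^4 + 2α + 2).
Reduced: 2α^6 + α^5 + 2α^4 + 2α^3 + 2α^2 + α + 1.

2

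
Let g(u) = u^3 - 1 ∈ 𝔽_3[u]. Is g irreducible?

No

Check for roots in 𝔽_3: g(0) = 2; g(1) = 0 → root; g(2) = 1.
g(1) = 0, so (u − 1) divides g(u); g is reducible.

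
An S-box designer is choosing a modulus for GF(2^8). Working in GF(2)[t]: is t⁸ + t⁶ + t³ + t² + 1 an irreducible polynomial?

Write g(t) = t⁸ + t⁶ + t³ + t² + 1.
Check for roots in GF(2): g(0) = 1; g(1) = 1.
No roots, so no linear factors.
Monic irreducibles of degree 2 over GF(2): t² + t + 1.
None of them divide g (all give nonzero remainder).
Monic irreducibles of degree 3 over GF(2): t³ + t + 1, t³ + t² + 1.
None of them divide g (all give nonzero remainder).
Monic irreducibles of degree 4 over GF(2): t⁴ + t + 1, t⁴ + t³ + 1, t⁴ + t³ + t² + t + 1.
None of them divide g (all give nonzero remainder).
No irreducible factor of degree ≤ 4 exists, so g is irreducible over GF(2).

Yes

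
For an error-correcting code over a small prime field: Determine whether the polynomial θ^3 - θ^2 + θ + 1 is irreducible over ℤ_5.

Write f(θ) = θ^3 - θ^2 + θ + 1.
Check for roots in ℤ_5: f(0) = 1; f(1) = 2; f(2) = 2; f(3) = 2; f(4) = 3.
No roots. A degree-3 polynomial over a field with no linear factor is irreducible.

Yes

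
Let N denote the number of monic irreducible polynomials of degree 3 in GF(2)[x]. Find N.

2

x^(2^3) − x is the product of all monic irreducibles of degree dividing 3; Möbius inversion gives N = (1/3) Σ μ(3/d)·2^d.
Divisors of 3: 1, 3; μ(3/d) for each: -1, 1.
Σ = − 2^1 + 2^3 = 6.
N = 6/3 = 2.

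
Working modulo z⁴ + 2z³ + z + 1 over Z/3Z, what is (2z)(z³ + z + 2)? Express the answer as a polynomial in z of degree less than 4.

Multiply in Z/3Z[z]: (2z)·(z³ + z + 2) = 2z⁴ + 2z² + z.
Reduce using z⁴ ≡ z³ + 2z + 2 (mod z⁴ + 2z³ + z + 1).
Reduced: 2z³ + 2z² + 2z + 1.

2z^3 + 2z^2 + 2z + 1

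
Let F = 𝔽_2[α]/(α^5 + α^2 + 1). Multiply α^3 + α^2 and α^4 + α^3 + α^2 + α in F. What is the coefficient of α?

0

Multiply in 𝔽_2[α]: (α^3 + α^2)·(α^4 + α^3 + α^2 + α) = α^7 + α^3.
Reduce using α^5 ≡ α^2 + 1 (mod α^5 + α^2 + 1).
Reduced: α^4 + α^3 + α^2.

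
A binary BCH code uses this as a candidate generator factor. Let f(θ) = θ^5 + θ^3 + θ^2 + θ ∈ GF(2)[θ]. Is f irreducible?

No

Check for roots in GF(2): f(0) = 0 → root; f(1) = 0 → root.
f(0) = 0, so (θ) divides f(θ); f is reducible.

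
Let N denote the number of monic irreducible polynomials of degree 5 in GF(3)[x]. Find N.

48

By the necklace-counting formula, N_3(5) = (1/5) Σ_{d|5} μ(5/d)·3^d.
Divisors of 5: 1, 5; μ(5/d) for each: -1, 1.
Σ = − 3^1 + 3^5 = 240.
N = 240/5 = 48.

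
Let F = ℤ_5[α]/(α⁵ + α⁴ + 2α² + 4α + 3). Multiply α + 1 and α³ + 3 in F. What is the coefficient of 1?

Multiply in ℤ_5[α]: (α + 1)·(α³ + 3) = α⁴ + α³ + 3α + 3.
Reduced: α⁴ + α³ + 3α + 3.

3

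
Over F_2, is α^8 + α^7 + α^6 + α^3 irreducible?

No

Write f(α) = α^8 + α^7 + α^6 + α^3.
Check for roots in F_2: f(0) = 0 → root; f(1) = 0 → root.
f(0) = 0, so (α) divides f(α); f is reducible.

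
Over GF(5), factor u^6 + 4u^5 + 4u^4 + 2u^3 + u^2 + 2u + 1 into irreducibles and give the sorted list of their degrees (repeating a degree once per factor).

1, 1, 4

Write f(u) = u^6 + 4u^5 + 4u^4 + 2u^3 + u^2 + 2u + 1.
Roots in GF(5): f(0) = 1; f(1) = 0 → root; f(2) = 1; f(3) = 0 → root; f(4) = 4.
Linear factors from roots: (u + 4), (u + 2).
Complete factorization: f(u) = (u + 2)·(u + 4)·(u^4 + 3u^3 + 3u^2 + 2).
Factor degrees with multiplicity: 1 + 1 + 4 = 6.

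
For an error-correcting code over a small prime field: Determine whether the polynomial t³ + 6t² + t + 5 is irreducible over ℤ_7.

Write g(t) = t³ + 6t² + t + 5.
Check for roots in ℤ_7: g(0) = 5; g(1) = 6; g(2) = 4; g(3) = 5; g(4) = 1; g(5) = 5; g(6) = 2.
No roots. A degree-3 polynomial over a field with no linear factor is irreducible.

Yes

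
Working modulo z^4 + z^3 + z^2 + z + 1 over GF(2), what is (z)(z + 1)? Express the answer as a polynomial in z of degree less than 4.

z^2 + z

Multiply in GF(2)[z]: (z)·(z + 1) = z^2 + z.
Reduced: z^2 + z.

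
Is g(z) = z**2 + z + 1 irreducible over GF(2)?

Check for roots in GF(2): g(0) = 1; g(1) = 1.
No roots. A degree-2 polynomial over a field with no linear factor is irreducible.

Yes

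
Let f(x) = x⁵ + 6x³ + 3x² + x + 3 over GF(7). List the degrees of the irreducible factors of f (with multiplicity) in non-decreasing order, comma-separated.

1, 1, 3

Linear factors from roots: (x + 6), (x + 3).
Complete factorization: f(x) = (x + 3)·(x + 6)·(x³ + 5x² + 6x + 6).
Factor degrees with multiplicity: 1 + 1 + 3 = 5.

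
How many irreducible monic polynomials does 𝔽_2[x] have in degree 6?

By the necklace-counting formula, N_2(6) = (1/6) Σ_{d|6} μ(6/d)·2^d.
Divisors of 6: 1, 2, 3, 6; μ(6/d) for each: 1, -1, -1, 1.
Σ = 2^1 − 2^2 − 2^3 + 2^6 = 54.
N = 54/6 = 9.

9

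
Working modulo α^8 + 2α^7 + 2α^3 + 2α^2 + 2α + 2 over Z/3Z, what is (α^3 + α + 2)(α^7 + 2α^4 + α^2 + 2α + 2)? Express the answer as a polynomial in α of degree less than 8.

Multiply in Z/3Z[α]: (α^3 + α + 2)·(α^7 + 2α^4 + α^2 + 2α + 2) = α^10 + α^8 + α^7 + α^2 + 1.
Reduce using α^8 ≡ α^7 + α^3 + α^2 + α + 1 (mod α^8 + 2α^7 + 2α^3 + 2α^2 + 2α + 2).
Reduced: α^5 + 2α^4 + α^3 + 2α^2.

α^5 + 2α^4 + α^3 + 2α^2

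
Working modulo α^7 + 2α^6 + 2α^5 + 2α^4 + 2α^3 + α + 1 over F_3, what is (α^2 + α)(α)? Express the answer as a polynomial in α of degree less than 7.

Multiply in F_3[α]: (α^2 + α)·(α) = α^3 + α^2.
Reduced: α^3 + α^2.

α^3 + α^2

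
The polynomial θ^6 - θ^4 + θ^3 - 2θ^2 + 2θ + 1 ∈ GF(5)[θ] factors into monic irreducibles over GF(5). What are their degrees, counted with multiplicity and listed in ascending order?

Write g(θ) = θ^6 - θ^4 + θ^3 - 2θ^2 + 2θ + 1.
Roots in GF(5): g(0) = 1; g(1) = 2; g(2) = 3; g(3) = 4; g(4) = 1.
Complete factorization: g(θ) = (θ^6 - θ^4 + θ^3 - 2θ^2 + 2θ + 1).
Factor degrees with multiplicity: 6 = 6.

6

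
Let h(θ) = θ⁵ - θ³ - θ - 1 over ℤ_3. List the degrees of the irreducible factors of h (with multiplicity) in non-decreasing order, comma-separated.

1, 4

Roots in ℤ_3: h(0) = 2; h(1) = 1; h(2) = 0 → root.
Linear factors from roots: (θ + 1).
Complete factorization: h(θ) = (θ + 1)·(θ⁴ - θ³ - 1).
Factor degrees with multiplicity: 1 + 4 = 5.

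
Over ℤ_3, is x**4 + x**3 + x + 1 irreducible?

No

Write f(x) = x**4 + x**3 + x + 1.
Check for roots in ℤ_3: f(0) = 1; f(1) = 1; f(2) = 0 → root.
f(2) = 0, so (x − 2) divides f(x); f is reducible.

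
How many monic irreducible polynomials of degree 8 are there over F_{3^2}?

5380020

Gauss's count: N_{9}(8) = (1/8) Σ_{d|8} μ(8/d)·9^d.
Divisors of 8: 1, 2, 4, 8; μ(8/d) for each: 0, 0, -1, 1.
Σ = − 9^4 + 9^8 = 43040160.
N = 43040160/8 = 5380020.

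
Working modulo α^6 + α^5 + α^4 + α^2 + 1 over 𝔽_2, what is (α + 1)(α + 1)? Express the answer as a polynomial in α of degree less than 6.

Multiply in 𝔽_2[α]: (α + 1)·(α + 1) = α^2 + 1.
Reduced: α^2 + 1.

α^2 + 1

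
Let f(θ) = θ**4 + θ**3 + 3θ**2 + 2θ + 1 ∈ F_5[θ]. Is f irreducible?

Check for roots in F_5: f(0) = 1; f(1) = 3; f(2) = 1; f(3) = 2; f(4) = 2.
No roots, so no linear factors.
Degree-2 irreducible divisors: test the 10 monic irreducibles of degree 2 over GF(5).
None of them divide f (all give nonzero remainder).
No irreducible factor of degree ≤ 2 exists, so f is irreducible over GF(5).

Yes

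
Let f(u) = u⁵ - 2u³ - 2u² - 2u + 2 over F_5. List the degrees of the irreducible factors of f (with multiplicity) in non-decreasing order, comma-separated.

Roots in F_5: f(0) = 2; f(1) = 2; f(2) = 1; f(3) = 2; f(4) = 3.
Complete factorization: f(u) = (u⁵ - 2u³ - 2u² - 2u + 2).
Factor degrees with multiplicity: 5 = 5.

5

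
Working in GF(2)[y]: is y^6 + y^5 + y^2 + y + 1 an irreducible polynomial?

Write m(y) = y^6 + y^5 + y^2 + y + 1.
Check for roots in GF(2): m(0) = 1; m(1) = 1.
No roots, so no linear factors.
Monic irreducibles of degree 2 over GF(2): y^2 + y + 1.
None of them divide m (all give nonzero remainder).
Monic irreducibles of degree 3 over GF(2): y^3 + y + 1, y^3 + y^2 + 1.
None of them divide m (all give nonzero remainder).
No irreducible factor of degree ≤ 3 exists, so m is irreducible over GF(2).

Yes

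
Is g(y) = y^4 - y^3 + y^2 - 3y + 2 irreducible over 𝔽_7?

No

Check for roots in 𝔽_7: g(0) = 2; g(1) = 0 → root; g(2) = 1; g(3) = 0 → root; g(4) = 2; g(5) = 1; g(6) = 1.
g(1) = 0, so (y − 1) divides g(y); g is reducible.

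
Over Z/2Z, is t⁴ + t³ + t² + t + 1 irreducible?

Write P(t) = t⁴ + t³ + t² + t + 1.
Check for roots in Z/2Z: P(0) = 1; P(1) = 1.
No roots, so no linear factors.
Monic irreducibles of degree 2 over GF(2): t² + t + 1.
None of them divide P (all give nonzero remainder).
No irreducible factor of degree ≤ 2 exists, so P is irreducible over GF(2).

Yes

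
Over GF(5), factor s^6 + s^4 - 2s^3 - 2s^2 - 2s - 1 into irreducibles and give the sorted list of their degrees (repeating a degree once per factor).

1, 2, 3

Write f(s) = s^6 + s^4 - 2s^3 - 2s^2 - 2s - 1.
Roots in GF(5): f(0) = 4; f(1) = 0 → root; f(2) = 1; f(3) = 1; f(4) = 3.
Linear factors from roots: (s - 1).
Complete factorization: f(s) = (s - 1)·(s^2 + 2s - 1)·(s^3 - s^2 - 1).
Factor degrees with multiplicity: 1 + 2 + 3 = 6.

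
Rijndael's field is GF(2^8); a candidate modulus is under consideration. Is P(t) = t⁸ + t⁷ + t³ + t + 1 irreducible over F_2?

Check for roots in F_2: P(0) = 1; P(1) = 1.
No roots, so no linear factors.
Monic irreducibles of degree 2 over GF(2): t² + t + 1.
None of them divide P (all give nonzero remainder).
Monic irreducibles of degree 3 over GF(2): t³ + t + 1, t³ + t² + 1.
None of them divide P (all give nonzero remainder).
Monic irreducibles of degree 4 over GF(2): t⁴ + t + 1, t⁴ + t³ + 1, t⁴ + t³ + t² + t + 1.
None of them divide P (all give nonzero remainder).
No irreducible factor of degree ≤ 4 exists, so P is irreducible over GF(2).

Yes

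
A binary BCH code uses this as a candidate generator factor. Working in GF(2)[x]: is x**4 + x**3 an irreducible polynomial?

No

Write g(x) = x**4 + x**3.
Check for roots in GF(2): g(0) = 0 → root; g(1) = 0 → root.
g(0) = 0, so (x) divides g(x); g is reducible.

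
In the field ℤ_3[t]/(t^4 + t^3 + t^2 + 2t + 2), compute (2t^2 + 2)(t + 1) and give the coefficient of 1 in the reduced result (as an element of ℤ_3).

2

Multiply in ℤ_3[t]: (2t^2 + 2)·(t + 1) = 2t^3 + 2t^2 + 2t + 2.
Reduced: 2t^3 + 2t^2 + 2t + 2.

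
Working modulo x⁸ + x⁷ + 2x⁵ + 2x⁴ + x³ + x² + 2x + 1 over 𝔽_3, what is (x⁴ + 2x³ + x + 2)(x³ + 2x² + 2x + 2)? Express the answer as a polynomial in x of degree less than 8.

Multiply in 𝔽_3[x]: (x⁴ + 2x³ + x + 2)·(x³ + 2x² + 2x + 2) = x⁷ + x⁶ + x⁴ + 2x³ + 1.
Reduced: x⁷ + x⁶ + x⁴ + 2x³ + 1.

x^7 + x^6 + x^4 + 2x^3 + 1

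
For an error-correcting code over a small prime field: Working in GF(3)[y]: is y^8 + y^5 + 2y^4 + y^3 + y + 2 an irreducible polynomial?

Yes

Write f(y) = y^8 + y^5 + 2y^4 + y^3 + y + 2.
Check for roots in GF(3): f(0) = 2; f(1) = 2; f(2) = 2.
No roots, so no linear factors.
Monic irreducibles of degree 2 over GF(3): y^2 + 1, y^2 + y + 2, y^2 + 2y + 2.
None of them divide f (all give nonzero remainder).
Degree-3 irreducible divisors: test the 8 monic irreducibles of degree 3 over GF(3).
None of them divide f (all give nonzero remainder).
Degree-4 irreducible divisors: test the 18 monic irreducibles of degree 4 over GF(3).
None of them divide f (all give nonzero remainder).
No irreducible factor of degree ≤ 4 exists, so f is irreducible over GF(3).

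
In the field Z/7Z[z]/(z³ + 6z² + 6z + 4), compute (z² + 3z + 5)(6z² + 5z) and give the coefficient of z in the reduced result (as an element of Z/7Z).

Multiply in Z/7Z[z]: (z² + 3z + 5)·(6z² + 5z) = 6z⁴ + 2z³ + 3z² + 4z.
Reduce using z³ ≡ z² + z + 3 (mod z³ + 6z² + 6z + 4).
Reduced: 3z² + 2z + 3.

2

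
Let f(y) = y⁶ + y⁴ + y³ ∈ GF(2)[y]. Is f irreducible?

No

Check for roots in GF(2): f(0) = 0 → root; f(1) = 1.
f(0) = 0, so (y) divides f(y); f is reducible.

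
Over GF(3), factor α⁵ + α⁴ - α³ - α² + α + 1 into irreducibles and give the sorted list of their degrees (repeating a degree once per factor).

1, 2, 2

Write h(α) = α⁵ + α⁴ - α³ - α² + α + 1.
Roots in GF(3): h(0) = 1; h(1) = 2; h(2) = 0 → root.
Linear factors from roots: (α + 1).
Complete factorization: h(α) = (α + 1)·(α² + 1)^2.
Factor degrees with multiplicity: 1 + 2 + 2 = 5.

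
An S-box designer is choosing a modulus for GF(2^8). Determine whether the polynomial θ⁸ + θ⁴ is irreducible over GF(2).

Write g(θ) = θ⁸ + θ⁴.
Check for roots in GF(2): g(0) = 0 → root; g(1) = 0 → root.
g(0) = 0, so (θ) divides g(θ); g is reducible.

No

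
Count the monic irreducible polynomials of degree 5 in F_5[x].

624

Gauss's count: N_{5}(5) = (1/5) Σ_{d|5} μ(5/d)·5^d.
Divisors of 5: 1, 5; μ(5/d) for each: -1, 1.
Σ = − 5^1 + 5^5 = 3120.
N = 3120/5 = 624.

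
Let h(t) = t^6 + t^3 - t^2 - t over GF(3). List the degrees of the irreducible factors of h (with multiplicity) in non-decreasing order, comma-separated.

1, 1, 1, 1, 2

Roots in GF(3): h(0) = 0 → root; h(1) = 0 → root; h(2) = 0 → root.
Linear factors from roots: (t), (t - 1), (t + 1).
Complete factorization: h(t) = (t)·(t + 1)·(t - 1)^2·(t^2 + t - 1).
Factor degrees with multiplicity: 1 + 1 + 1 + 1 + 2 = 6.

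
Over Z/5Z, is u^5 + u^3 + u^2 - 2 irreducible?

Yes

Write g(u) = u^5 + u^3 + u^2 - 2.
Check for roots in Z/5Z: g(0) = 3; g(1) = 1; g(2) = 2; g(3) = 2; g(4) = 2.
No roots, so no linear factors.
Degree-2 irreducible divisors: test the 10 monic irreducibles of degree 2 over GF(5).
None of them divide g (all give nonzero remainder).
No irreducible factor of degree ≤ 2 exists, so g is irreducible over GF(5).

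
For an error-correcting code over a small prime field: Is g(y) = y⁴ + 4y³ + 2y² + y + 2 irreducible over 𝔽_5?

No

Check for roots in 𝔽_5: g(0) = 2; g(1) = 0 → root; g(2) = 0 → root; g(3) = 2; g(4) = 0 → root.
g(1) = 0, so (y − 1) divides g(y); g is reducible.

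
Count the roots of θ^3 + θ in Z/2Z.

2

Write P(θ) = θ^3 + θ.
Evaluate at each of the 2 elements of Z/2Z:
P(0) = 0 → root; P(1) = 0 → root.
Roots: {0, 1}.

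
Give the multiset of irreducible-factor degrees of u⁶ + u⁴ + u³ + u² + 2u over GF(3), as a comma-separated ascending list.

Write f(u) = u⁶ + u⁴ + u³ + u² + 2u.
Roots in GF(3): f(0) = 0 → root; f(1) = 0 → root; f(2) = 0 → root.
Linear factors from roots: (u), (u + 2), (u + 1).
Complete factorization: f(u) = (u)·(u + 1)·(u + 2)·(u³ + 2u + 1).
Factor degrees with multiplicity: 1 + 1 + 1 + 3 = 6.

1, 1, 1, 3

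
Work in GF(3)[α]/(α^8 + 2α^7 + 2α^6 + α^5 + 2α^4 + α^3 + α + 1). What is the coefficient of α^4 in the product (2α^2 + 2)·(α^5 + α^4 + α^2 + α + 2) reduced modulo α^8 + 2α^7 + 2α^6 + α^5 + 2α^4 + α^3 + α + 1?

Multiply in GF(3)[α]: (2α^2 + 2)·(α^5 + α^4 + α^2 + α + 2) = 2α^7 + 2α^6 + 2α^5 + α^4 + 2α^3 + 2α + 1.
Reduced: 2α^7 + 2α^6 + 2α^5 + α^4 + 2α^3 + 2α + 1.

1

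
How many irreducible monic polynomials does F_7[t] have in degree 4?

Gauss's count: N_{7}(4) = (1/4) Σ_{d|4} μ(4/d)·7^d.
Divisors of 4: 1, 2, 4; μ(4/d) for each: 0, -1, 1.
Σ = − 7^2 + 7^4 = 2352.
N = 2352/4 = 588.

588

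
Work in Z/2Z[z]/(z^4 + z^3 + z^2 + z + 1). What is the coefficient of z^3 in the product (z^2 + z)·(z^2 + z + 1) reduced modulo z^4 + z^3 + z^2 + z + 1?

Multiply in Z/2Z[z]: (z^2 + z)·(z^2 + z + 1) = z^4 + z.
Reduce using z^4 ≡ z^3 + z^2 + z + 1 (mod z^4 + z^3 + z^2 + z + 1).
Reduced: z^3 + z^2 + 1.

1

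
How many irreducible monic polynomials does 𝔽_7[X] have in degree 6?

19544

Gauss's count: N_{7}(6) = (1/6) Σ_{d|6} μ(6/d)·7^d.
Divisors of 6: 1, 2, 3, 6; μ(6/d) for each: 1, -1, -1, 1.
Σ = 7^1 − 7^2 − 7^3 + 7^6 = 117264.
N = 117264/6 = 19544.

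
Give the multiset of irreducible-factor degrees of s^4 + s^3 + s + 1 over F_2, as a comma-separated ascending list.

Write h(s) = s^4 + s^3 + s + 1.
Roots in F_2: h(0) = 1; h(1) = 0 → root.
Linear factors from roots: (s + 1).
Complete factorization: h(s) = (s + 1)^2·(s^2 + s + 1).
Factor degrees with multiplicity: 1 + 1 + 2 = 4.

1, 1, 2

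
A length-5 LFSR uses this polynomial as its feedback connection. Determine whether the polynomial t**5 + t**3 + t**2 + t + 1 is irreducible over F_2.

Write h(t) = t**5 + t**3 + t**2 + t + 1.
Check for roots in F_2: h(0) = 1; h(1) = 1.
No roots, so no linear factors.
Monic irreducibles of degree 2 over GF(2): t**2 + t + 1.
None of them divide h (all give nonzero remainder).
No irreducible factor of degree ≤ 2 exists, so h is irreducible over GF(2).

Yes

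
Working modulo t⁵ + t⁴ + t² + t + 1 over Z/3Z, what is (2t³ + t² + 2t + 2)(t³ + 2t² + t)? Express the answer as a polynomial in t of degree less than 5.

Multiply in Z/3Z[t]: (2t³ + t² + 2t + 2)·(t³ + 2t² + t) = 2t⁶ + 2t⁵ + t³ + 2t.
Reduce using t⁵ ≡ 2t⁴ + 2t² + 2t + 2 (mod t⁵ + t⁴ + t² + t + 1).
Reduced: 2t³ + t².

2t^3 + t^2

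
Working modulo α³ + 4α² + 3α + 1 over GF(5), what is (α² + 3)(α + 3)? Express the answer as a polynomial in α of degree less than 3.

Multiply in GF(5)[α]: (α² + 3)·(α + 3) = α³ + 3α² + 3α + 4.
Reduce using α³ ≡ α² + 2α + 4 (mod α³ + 4α² + 3α + 1).
Reduced: 4α² + 3.

4α^2 + 3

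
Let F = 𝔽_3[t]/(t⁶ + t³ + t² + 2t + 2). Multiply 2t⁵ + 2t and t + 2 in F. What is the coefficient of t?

0

Multiply in 𝔽_3[t]: (2t⁵ + 2t)·(t + 2) = 2t⁶ + t⁵ + 2t² + t.
Reduce using t⁶ ≡ 2t³ + 2t² + t + 1 (mod t⁶ + t³ + t² + 2t + 2).
Reduced: t⁵ + t³ + 2.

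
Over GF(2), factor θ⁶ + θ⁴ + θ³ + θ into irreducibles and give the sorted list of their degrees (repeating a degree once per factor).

Write f(θ) = θ⁶ + θ⁴ + θ³ + θ.
Roots in GF(2): f(0) = 0 → root; f(1) = 0 → root.
Linear factors from roots: (θ), (θ + 1).
Complete factorization: f(θ) = (θ)·(θ + 1)^3·(θ² + θ + 1).
Factor degrees with multiplicity: 1 + 1 + 1 + 1 + 2 = 6.

1, 1, 1, 1, 2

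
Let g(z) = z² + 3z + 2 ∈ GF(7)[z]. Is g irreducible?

No

Check for roots in GF(7): g(0) = 2; g(1) = 6; g(2) = 5; g(3) = 6; g(4) = 2; g(5) = 0 → root; g(6) = 0 → root.
g(5) = 0, so (z − 5) divides g(z); g is reducible.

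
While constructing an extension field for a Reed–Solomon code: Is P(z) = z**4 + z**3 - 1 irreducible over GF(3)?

Yes

Check for roots in GF(3): P(0) = 2; P(1) = 1; P(2) = 2.
No roots, so no linear factors.
Monic irreducibles of degree 2 over GF(3): z**2 + 1, z**2 + z - 1, z**2 - z - 1.
None of them divide P (all give nonzero remainder).
No irreducible factor of degree ≤ 2 exists, so P is irreducible over GF(3).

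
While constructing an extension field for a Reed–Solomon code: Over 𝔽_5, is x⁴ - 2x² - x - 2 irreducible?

Write f(x) = x⁴ - 2x² - x - 2.
Check for roots in 𝔽_5: f(0) = 3; f(1) = 1; f(2) = 4; f(3) = 3; f(4) = 3.
No roots, so no linear factors.
Degree-2 irreducible divisors: test the 10 monic irreducibles of degree 2 over GF(5).
None of them divide f (all give nonzero remainder).
No irreducible factor of degree ≤ 2 exists, so f is irreducible over GF(5).

Yes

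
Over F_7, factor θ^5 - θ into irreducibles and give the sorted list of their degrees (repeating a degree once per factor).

1, 1, 1, 2

Write f(θ) = θ^5 - θ.
Linear factors from roots: (θ), (θ - 1), (θ + 1).
Complete factorization: f(θ) = (θ)·(θ + 1)·(θ - 1)·(θ^2 + 1).
Factor degrees with multiplicity: 1 + 1 + 1 + 2 = 5.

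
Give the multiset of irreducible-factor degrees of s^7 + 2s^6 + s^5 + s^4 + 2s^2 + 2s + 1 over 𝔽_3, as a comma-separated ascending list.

Write f(s) = s^7 + 2s^6 + s^5 + s^4 + 2s^2 + 2s + 1.
Roots in 𝔽_3: f(0) = 1; f(1) = 1; f(2) = 2.
Complete factorization: f(s) = (s^7 + 2s^6 + s^5 + s^4 + 2s^2 + 2s + 1).
Factor degrees with multiplicity: 7 = 7.

7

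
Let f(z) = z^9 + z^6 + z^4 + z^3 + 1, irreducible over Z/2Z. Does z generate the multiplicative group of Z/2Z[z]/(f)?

|GF(2^9)^×| = 2^9 − 1 = 511. Prime factorization: 511 = 7·73.
f is primitive ⇔ z has order 511 in GF(2)[z]/(f), i.e. z^(511/q) ≠ 1 for each prime q | 511.
z^(73) mod f = z^6 + z^3 + z^2 + 1.
z^(7) mod f = z^7.
None equal 1, so z has full order 511; f is primitive.

Yes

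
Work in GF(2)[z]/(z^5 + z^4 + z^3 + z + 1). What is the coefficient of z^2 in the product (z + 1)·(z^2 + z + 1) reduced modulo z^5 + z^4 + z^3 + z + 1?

0

Multiply in GF(2)[z]: (z + 1)·(z^2 + z + 1) = z^3 + 1.
Reduced: z^3 + 1.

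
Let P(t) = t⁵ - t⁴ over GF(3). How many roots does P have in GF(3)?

2

Evaluate at each of the 3 elements of GF(3):
P(0) = 0 → root; P(1) = 0 → root; P(2) = 1.
Roots: {0, 1}.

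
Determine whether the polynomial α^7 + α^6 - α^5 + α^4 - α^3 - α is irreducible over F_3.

No

Write P(α) = α^7 + α^6 - α^5 + α^4 - α^3 - α.
Check for roots in F_3: P(0) = 0 → root; P(1) = 0 → root; P(2) = 1.
P(0) = 0, so (α) divides P(α); P is reducible.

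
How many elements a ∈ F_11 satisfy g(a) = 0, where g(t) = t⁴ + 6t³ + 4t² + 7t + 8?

Evaluate at each of the 11 elements of F_11:
g(0) = 8; g(1) = 4; g(2) = 3; g(3) = 0 → root; g(4) = 3; g(5) = 0 → root; g(6) = 3; g(7) = 4; g(8) = 8; g(9) = 0 → root; g(10) = 0 → root.
Roots: {3, 5, 9, 10}.

4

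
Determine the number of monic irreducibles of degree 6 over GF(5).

2580

By the necklace-counting formula, N_5(6) = (1/6) Σ_{d|6} μ(6/d)·5^d.
Divisors of 6: 1, 2, 3, 6; μ(6/d) for each: 1, -1, -1, 1.
Σ = 5^1 − 5^2 − 5^3 + 5^6 = 15480.
N = 15480/6 = 2580.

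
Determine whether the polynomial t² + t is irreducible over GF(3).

Write h(t) = t² + t.
Check for roots in GF(3): h(0) = 0 → root; h(1) = 2; h(2) = 0 → root.
h(0) = 0, so (t) divides h(t); h is reducible.

No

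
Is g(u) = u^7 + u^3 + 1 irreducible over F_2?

Yes

Check for roots in F_2: g(0) = 1; g(1) = 1.
No roots, so no linear factors.
Monic irreducibles of degree 2 over GF(2): u^2 + u + 1.
None of them divide g (all give nonzero remainder).
Monic irreducibles of degree 3 over GF(2): u^3 + u + 1, u^3 + u^2 + 1.
None of them divide g (all give nonzero remainder).
No irreducible factor of degree ≤ 3 exists, so g is irreducible over GF(2).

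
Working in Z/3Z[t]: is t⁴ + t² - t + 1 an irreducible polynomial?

Write h(t) = t⁴ + t² - t + 1.
Check for roots in Z/3Z: h(0) = 1; h(1) = 2; h(2) = 1.
No roots, so no linear factors.
Monic irreducibles of degree 2 over GF(3): t² + 1, t² + t - 1, t² - t - 1.
None of them divide h (all give nonzero remainder).
No irreducible factor of degree ≤ 2 exists, so h is irreducible over GF(3).

Yes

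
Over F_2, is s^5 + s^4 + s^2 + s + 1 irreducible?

Yes

Write g(s) = s^5 + s^4 + s^2 + s + 1.
Check for roots in F_2: g(0) = 1; g(1) = 1.
No roots, so no linear factors.
Monic irreducibles of degree 2 over GF(2): s^2 + s + 1.
None of them divide g (all give nonzero remainder).
No irreducible factor of degree ≤ 2 exists, so g is irreducible over GF(2).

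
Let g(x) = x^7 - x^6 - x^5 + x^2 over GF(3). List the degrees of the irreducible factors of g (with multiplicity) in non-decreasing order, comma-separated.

Roots in GF(3): g(0) = 0 → root; g(1) = 0 → root; g(2) = 0 → root.
Linear factors from roots: (x), (x - 1), (x + 1).
Complete factorization: g(x) = (x - 1)·(x)^2·(x + 1)^2·(x^2 + x - 1).
Factor degrees with multiplicity: 1 + 1 + 1 + 1 + 1 + 2 = 7.

1, 1, 1, 1, 1, 2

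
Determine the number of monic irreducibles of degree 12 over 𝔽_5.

x^(5^12) − x is the product of all monic irreducibles of degree dividing 12; Möbius inversion gives N = (1/12) Σ μ(12/d)·5^d.
Divisors of 12: 1, 2, 3, 4, 6, 12; μ(12/d) for each: 0, 1, 0, -1, -1, 1.
Σ = 5^2 − 5^4 − 5^6 + 5^12 = 244124400.
N = 244124400/12 = 20343700.

20343700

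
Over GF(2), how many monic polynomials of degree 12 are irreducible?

By the necklace-counting formula, N_2(12) = (1/12) Σ_{d|12} μ(12/d)·2^d.
Divisors of 12: 1, 2, 3, 4, 6, 12; μ(12/d) for each: 0, 1, 0, -1, -1, 1.
Σ = 2^2 − 2^4 − 2^6 + 2^12 = 4020.
N = 4020/12 = 335.

335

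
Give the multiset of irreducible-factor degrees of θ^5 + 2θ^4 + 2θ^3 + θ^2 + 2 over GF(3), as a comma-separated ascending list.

Write g(θ) = θ^5 + 2θ^4 + 2θ^3 + θ^2 + 2.
Roots in GF(3): g(0) = 2; g(1) = 2; g(2) = 2.
Complete factorization: g(θ) = (θ^5 + 2θ^4 + 2θ^3 + θ^2 + 2).
Factor degrees with multiplicity: 5 = 5.

5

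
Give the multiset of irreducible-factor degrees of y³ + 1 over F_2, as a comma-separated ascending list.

1, 2

Write g(y) = y³ + 1.
Roots in F_2: g(0) = 1; g(1) = 0 → root.
Linear factors from roots: (y + 1).
Complete factorization: g(y) = (y + 1)·(y² + y + 1).
Factor degrees with multiplicity: 1 + 2 = 3.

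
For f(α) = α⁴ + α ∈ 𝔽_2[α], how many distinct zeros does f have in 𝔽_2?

2

Evaluate at each of the 2 elements of 𝔽_2:
f(0) = 0 → root; f(1) = 0 → root.
Roots: {0, 1}.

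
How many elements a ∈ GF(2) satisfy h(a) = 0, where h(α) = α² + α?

Evaluate at each of the 2 elements of GF(2):
h(0) = 0 → root; h(1) = 0 → root.
Roots: {0, 1}.

2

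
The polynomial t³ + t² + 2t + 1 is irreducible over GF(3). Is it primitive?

Yes

Write f(t) = t³ + t² + 2t + 1.
|GF(3^3)^×| = 3^3 − 1 = 26. Prime factorization: 26 = 2·13.
f is primitive ⇔ t has order 26 in GF(3)[t]/(f), i.e. t^(26/q) ≠ 1 for each prime q | 26.
t^(13) mod f = 2.
t^(2) mod f = t².
None equal 1, so t has full order 26; f is primitive.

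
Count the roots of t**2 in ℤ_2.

1

Write f(t) = t**2.
Evaluate at each of the 2 elements of ℤ_2:
f(0) = 0 → root; f(1) = 1.
Roots: {0}.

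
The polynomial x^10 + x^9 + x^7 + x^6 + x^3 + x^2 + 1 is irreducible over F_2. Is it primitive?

Write f(x) = x^10 + x^9 + x^7 + x^6 + x^3 + x^2 + 1.
|GF(2^10)^×| = 2^10 − 1 = 1023. Prime factorization: 1023 = 3·11·31.
f is primitive ⇔ x has order 1023 in GF(2)[x]/(f), i.e. x^(1023/q) ≠ 1 for each prime q | 1023.
x^(341) mod f = 1
x^(93) mod f = x^8 + x^7 + x^6 + x^5 + x^4 + x^2 + x + 1.
x^(33) mod f = x^9 + x^5 + x^3 + x + 1.
Since x^(341) = 1, the order of x divides 341 < 1023; not primitive.

No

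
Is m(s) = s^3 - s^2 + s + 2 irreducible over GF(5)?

Yes

Check for roots in GF(5): m(0) = 2; m(1) = 3; m(2) = 3; m(3) = 3; m(4) = 4.
No roots. A degree-3 polynomial over a field with no linear factor is irreducible.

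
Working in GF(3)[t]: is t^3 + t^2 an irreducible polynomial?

Write m(t) = t^3 + t^2.
Check for roots in GF(3): m(0) = 0 → root; m(1) = 2; m(2) = 0 → root.
m(0) = 0, so (t) divides m(t); m is reducible.

No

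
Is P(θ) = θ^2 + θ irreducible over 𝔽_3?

Check for roots in 𝔽_3: P(0) = 0 → root; P(1) = 2; P(2) = 0 → root.
P(0) = 0, so (θ) divides P(θ); P is reducible.

No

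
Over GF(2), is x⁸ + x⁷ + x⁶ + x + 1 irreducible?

Yes

Write m(x) = x⁸ + x⁷ + x⁶ + x + 1.
Check for roots in GF(2): m(0) = 1; m(1) = 1.
No roots, so no linear factors.
Monic irreducibles of degree 2 over GF(2): x² + x + 1.
None of them divide m (all give nonzero remainder).
Monic irreducibles of degree 3 over GF(2): x³ + x + 1, x³ + x² + 1.
None of them divide m (all give nonzero remainder).
Monic irreducibles of degree 4 over GF(2): x⁴ + x + 1, x⁴ + x³ + 1, x⁴ + x³ + x² + x + 1.
None of them divide m (all give nonzero remainder).
No irreducible factor of degree ≤ 4 exists, so m is irreducible over GF(2).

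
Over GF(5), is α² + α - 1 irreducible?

No

Write m(α) = α² + α - 1.
Check for roots in GF(5): m(0) = 4; m(1) = 1; m(2) = 0 → root; m(3) = 1; m(4) = 4.
m(2) = 0, so (α − 2) divides m(α); m is reducible.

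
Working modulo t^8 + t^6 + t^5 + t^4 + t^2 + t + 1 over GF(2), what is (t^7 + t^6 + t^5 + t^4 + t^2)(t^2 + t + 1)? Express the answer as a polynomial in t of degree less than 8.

Multiply in GF(2)[t]: (t^7 + t^6 + t^5 + t^4 + t^2)·(t^2 + t + 1) = t^9 + t^7 + t^6 + t^3 + t^2.
Reduce using t^8 ≡ t^6 + t^5 + t^4 + t^2 + t + 1 (mod t^8 + t^6 + t^5 + t^4 + t^2 + t + 1).
Reduced: t^5 + t.

t^5 + t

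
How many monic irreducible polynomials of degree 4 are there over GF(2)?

3

x^(2^4) − x is the product of all monic irreducibles of degree dividing 4; Möbius inversion gives N = (1/4) Σ μ(4/d)·2^d.
Divisors of 4: 1, 2, 4; μ(4/d) for each: 0, -1, 1.
Σ = − 2^2 + 2^4 = 12.
N = 12/4 = 3.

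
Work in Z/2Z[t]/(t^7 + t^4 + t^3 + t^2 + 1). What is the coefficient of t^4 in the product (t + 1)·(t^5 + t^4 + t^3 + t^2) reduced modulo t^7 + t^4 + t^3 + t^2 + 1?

Multiply in Z/2Z[t]: (t + 1)·(t^5 + t^4 + t^3 + t^2) = t^6 + t^2.
Reduced: t^6 + t^2.

0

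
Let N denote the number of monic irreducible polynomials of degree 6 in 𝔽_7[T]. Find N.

x^(7^6) − x is the product of all monic irreducibles of degree dividing 6; Möbius inversion gives N = (1/6) Σ μ(6/d)·7^d.
Divisors of 6: 1, 2, 3, 6; μ(6/d) for each: 1, -1, -1, 1.
Σ = 7^1 − 7^2 − 7^3 + 7^6 = 117264.
N = 117264/6 = 19544.

19544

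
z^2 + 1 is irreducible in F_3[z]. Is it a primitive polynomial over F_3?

No

Write f(z) = z^2 + 1.
|GF(3^2)^×| = 3^2 − 1 = 8. Prime factorization: 8 = 2^3.
f is primitive ⇔ z has order 8 in GF(3)[z]/(f), i.e. z^(8/q) ≠ 1 for each prime q | 8.
z^(4) mod f = 1
Since z^(4) = 1, the order of z divides 4 < 8; not primitive.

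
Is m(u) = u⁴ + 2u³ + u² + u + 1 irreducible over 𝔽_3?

No

Check for roots in 𝔽_3: m(0) = 1; m(1) = 0 → root; m(2) = 0 → root.
m(1) = 0, so (u − 1) divides m(u); m is reducible.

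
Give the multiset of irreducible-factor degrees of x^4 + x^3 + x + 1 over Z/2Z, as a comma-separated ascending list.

1, 1, 2

Write f(x) = x^4 + x^3 + x + 1.
Roots in Z/2Z: f(0) = 1; f(1) = 0 → root.
Linear factors from roots: (x + 1).
Complete factorization: f(x) = (x + 1)^2·(x^2 + x + 1).
Factor degrees with multiplicity: 1 + 1 + 2 = 4.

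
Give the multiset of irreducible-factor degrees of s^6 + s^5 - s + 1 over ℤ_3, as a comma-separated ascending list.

Write f(s) = s^6 + s^5 - s + 1.
Roots in ℤ_3: f(0) = 1; f(1) = 2; f(2) = 2.
Complete factorization: f(s) = (s^2 + 1)·(s^2 - s - 1)^2.
Factor degrees with multiplicity: 2 + 2 + 2 = 6.

2, 2, 2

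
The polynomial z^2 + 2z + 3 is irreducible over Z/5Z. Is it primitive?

Yes

Write f(z) = z^2 + 2z + 3.
|GF(5^2)^×| = 5^2 − 1 = 24. Prime factorization: 24 = 2^3·3.
f is primitive ⇔ z has order 24 in GF(5)[z]/(f), i.e. z^(24/q) ≠ 1 for each prime q | 24.
z^(12) mod f = 4.
z^(8) mod f = 4z + 1.
None equal 1, so z has full order 24; f is primitive.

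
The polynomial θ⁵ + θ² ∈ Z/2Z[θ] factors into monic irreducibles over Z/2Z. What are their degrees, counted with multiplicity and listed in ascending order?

Write f(θ) = θ⁵ + θ².
Roots in Z/2Z: f(0) = 0 → root; f(1) = 0 → root.
Linear factors from roots: (θ), (θ + 1).
Complete factorization: f(θ) = (θ + 1)·(θ)^2·(θ² + θ + 1).
Factor degrees with multiplicity: 1 + 1 + 1 + 2 = 5.

1, 1, 1, 2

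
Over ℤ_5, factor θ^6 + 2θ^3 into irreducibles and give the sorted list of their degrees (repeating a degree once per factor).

Write h(θ) = θ^6 + 2θ^3.
Roots in ℤ_5: h(0) = 0 → root; h(1) = 3; h(2) = 0 → root; h(3) = 3; h(4) = 4.
Linear factors from roots: (θ), (θ + 3).
Complete factorization: h(θ) = (θ + 3)·(θ)^3·(θ^2 + 2θ + 4).
Factor degrees with multiplicity: 1 + 1 + 1 + 1 + 2 = 6.

1, 1, 1, 1, 2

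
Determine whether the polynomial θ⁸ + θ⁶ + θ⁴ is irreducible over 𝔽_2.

Write P(θ) = θ⁸ + θ⁶ + θ⁴.
Check for roots in 𝔽_2: P(0) = 0 → root; P(1) = 1.
P(0) = 0, so (θ) divides P(θ); P is reducible.

No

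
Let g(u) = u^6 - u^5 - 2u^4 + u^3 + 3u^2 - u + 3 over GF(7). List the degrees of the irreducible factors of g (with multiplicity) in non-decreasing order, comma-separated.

Linear factors from roots: (u - 2), (u - 3).
Complete factorization: g(u) = (u - 3)·(u - 2)·(u^2 - 3)·(u^2 - 3u + 1).
Factor degrees with multiplicity: 1 + 1 + 2 + 2 = 6.

1, 1, 2, 2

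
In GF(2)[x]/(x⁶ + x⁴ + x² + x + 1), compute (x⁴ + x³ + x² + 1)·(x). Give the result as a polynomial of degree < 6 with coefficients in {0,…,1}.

Multiply in GF(2)[x]: (x⁴ + x³ + x² + 1)·(x) = x⁵ + x⁴ + x³ + x.
Reduced: x⁵ + x⁴ + x³ + x.

x^5 + x^4 + x^3 + x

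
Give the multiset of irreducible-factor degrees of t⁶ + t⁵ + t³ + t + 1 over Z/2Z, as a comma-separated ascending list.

Write h(t) = t⁶ + t⁵ + t³ + t + 1.
Roots in Z/2Z: h(0) = 1; h(1) = 1.
Complete factorization: h(t) = (t² + t + 1)^3.
Factor degrees with multiplicity: 2 + 2 + 2 = 6.

2, 2, 2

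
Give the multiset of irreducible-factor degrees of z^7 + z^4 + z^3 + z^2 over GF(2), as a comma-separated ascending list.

Write f(z) = z^7 + z^4 + z^3 + z^2.
Roots in GF(2): f(0) = 0 → root; f(1) = 0 → root.
Linear factors from roots: (z), (z + 1).
Complete factorization: f(z) = (z)^2·(z + 1)^2·(z^3 + z + 1).
Factor degrees with multiplicity: 1 + 1 + 1 + 1 + 3 = 7.

1, 1, 1, 1, 3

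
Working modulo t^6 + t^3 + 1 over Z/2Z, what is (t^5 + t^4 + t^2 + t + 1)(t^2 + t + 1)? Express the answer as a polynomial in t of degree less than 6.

Multiply in Z/2Z[t]: (t^5 + t^4 + t^2 + t + 1)·(t^2 + t + 1) = t^7 + t^2 + 1.
Reduce using t^6 ≡ t^3 + 1 (mod t^6 + t^3 + 1).
Reduced: t^4 + t^2 + t + 1.

t^4 + t^2 + t + 1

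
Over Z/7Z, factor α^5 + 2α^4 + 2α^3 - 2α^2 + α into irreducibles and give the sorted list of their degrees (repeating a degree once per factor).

Write f(α) = α^5 + 2α^4 + 2α^3 - 2α^2 + α.
Linear factors from roots: (α).
Complete factorization: f(α) = (α)·(α^2 + 3α - 1)·(α^2 - α - 1).
Factor degrees with multiplicity: 1 + 2 + 2 = 5.

1, 2, 2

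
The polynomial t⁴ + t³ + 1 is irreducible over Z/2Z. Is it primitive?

Write f(t) = t⁴ + t³ + 1.
|GF(2^4)^×| = 2^4 − 1 = 15. Prime factorization: 15 = 3·5.
f is primitive ⇔ t has order 15 in GF(2)[t]/(f), i.e. t^(15/q) ≠ 1 for each prime q | 15.
t^(5) mod f = t³ + t + 1.
t^(3) mod f = t³.
None equal 1, so t has full order 15; f is primitive.

Yes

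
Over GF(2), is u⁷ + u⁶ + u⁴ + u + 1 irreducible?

Yes

Write f(u) = u⁷ + u⁶ + u⁴ + u + 1.
Check for roots in GF(2): f(0) = 1; f(1) = 1.
No roots, so no linear factors.
Monic irreducibles of degree 2 over GF(2): u² + u + 1.
None of them divide f (all give nonzero remainder).
Monic irreducibles of degree 3 over GF(2): u³ + u + 1, u³ + u² + 1.
None of them divide f (all give nonzero remainder).
No irreducible factor of degree ≤ 3 exists, so f is irreducible over GF(2).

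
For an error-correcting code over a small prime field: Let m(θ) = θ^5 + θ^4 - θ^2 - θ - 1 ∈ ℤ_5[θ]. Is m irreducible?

Check for roots in ℤ_5: m(0) = 4; m(1) = 4; m(2) = 1; m(3) = 1; m(4) = 4.
No roots, so no linear factors.
Degree-2 irreducible divisors: test the 10 monic irreducibles of degree 2 over GF(5).
None of them divide m (all give nonzero remainder).
No irreducible factor of degree ≤ 2 exists, so m is irreducible over GF(5).

Yes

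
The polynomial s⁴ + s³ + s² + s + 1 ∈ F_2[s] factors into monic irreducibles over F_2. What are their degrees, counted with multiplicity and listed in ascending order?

Write f(s) = s⁴ + s³ + s² + s + 1.
Roots in F_2: f(0) = 1; f(1) = 1.
Complete factorization: f(s) = (s⁴ + s³ + s² + s + 1).
Factor degrees with multiplicity: 4 = 4.

4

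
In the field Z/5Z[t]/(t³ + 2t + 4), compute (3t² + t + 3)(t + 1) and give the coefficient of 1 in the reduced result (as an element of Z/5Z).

Multiply in Z/5Z[t]: (3t² + t + 3)·(t + 1) = 3t³ + 4t² + 4t + 3.
Reduce using t³ ≡ 3t + 1 (mod t³ + 2t + 4).
Reduced: 4t² + 3t + 1.

1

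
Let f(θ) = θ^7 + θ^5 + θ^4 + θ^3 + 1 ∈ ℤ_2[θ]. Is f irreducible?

Yes

Check for roots in ℤ_2: f(0) = 1; f(1) = 1.
No roots, so no linear factors.
Monic irreducibles of degree 2 over GF(2): θ^2 + θ + 1.
None of them divide f (all give nonzero remainder).
Monic irreducibles of degree 3 over GF(2): θ^3 + θ + 1, θ^3 + θ^2 + 1.
None of them divide f (all give nonzero remainder).
No irreducible factor of degree ≤ 3 exists, so f is irreducible over GF(2).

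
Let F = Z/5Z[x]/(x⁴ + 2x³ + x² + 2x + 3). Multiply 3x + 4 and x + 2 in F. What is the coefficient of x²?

Multiply in Z/5Z[x]: (3x + 4)·(x + 2) = 3x² + 3.
Reduced: 3x² + 3.

3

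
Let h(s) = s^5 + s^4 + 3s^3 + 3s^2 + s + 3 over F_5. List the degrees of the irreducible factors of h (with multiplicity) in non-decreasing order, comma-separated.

2, 3

Roots in F_5: h(0) = 3; h(1) = 2; h(2) = 4; h(3) = 3; h(4) = 2.
Complete factorization: h(s) = (s^2 + 3s + 3)·(s^3 + 3s^2 + s + 1).
Factor degrees with multiplicity: 2 + 3 = 5.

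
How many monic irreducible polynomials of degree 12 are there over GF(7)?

1153430600

x^(7^12) − x is the product of all monic irreducibles of degree dividing 12; Möbius inversion gives N = (1/12) Σ μ(12/d)·7^d.
Divisors of 12: 1, 2, 3, 4, 6, 12; μ(12/d) for each: 0, 1, 0, -1, -1, 1.
Σ = 7^2 − 7^4 − 7^6 + 7^12 = 13841167200.
N = 13841167200/12 = 1153430600.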